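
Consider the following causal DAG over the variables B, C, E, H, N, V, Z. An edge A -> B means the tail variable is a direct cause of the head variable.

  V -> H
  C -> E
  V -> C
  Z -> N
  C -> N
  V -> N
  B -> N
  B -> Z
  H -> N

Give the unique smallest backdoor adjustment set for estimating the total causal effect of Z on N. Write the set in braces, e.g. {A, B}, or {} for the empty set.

Variables eligible for adjustment (non-descendants of Z, excluding Z and N): {B, C, E, H, V}.
Backdoor paths from Z to N:
  P1: Z <- B -> N
The empty set is not sufficient: P1 (Z <- B -> N) has no collider blocking it and no conditioned non-collider, so it is open.
Try {B}:
  P1: blocked at fork node B ∈ conditioning set.
{B} contains no descendant of Z and blocks every backdoor path.
No other singleton works — e.g. {V} leaves P1 open — so {B} is the unique smallest valid adjustment set.

{B}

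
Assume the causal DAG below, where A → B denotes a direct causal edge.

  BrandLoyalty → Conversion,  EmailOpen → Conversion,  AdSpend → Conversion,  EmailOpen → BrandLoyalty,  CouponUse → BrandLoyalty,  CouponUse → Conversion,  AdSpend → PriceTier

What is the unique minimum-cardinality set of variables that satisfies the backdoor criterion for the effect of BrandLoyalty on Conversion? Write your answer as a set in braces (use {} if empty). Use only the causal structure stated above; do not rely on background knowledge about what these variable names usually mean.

Variables eligible for adjustment (non-descendants of BrandLoyalty, excluding BrandLoyalty and Conversion): {AdSpend, CouponUse, EmailOpen, PriceTier}.
Backdoor paths from BrandLoyalty to Conversion:
  P1: BrandLoyalty <- CouponUse -> Conversion
  P2: BrandLoyalty <- EmailOpen -> Conversion
The empty set is not sufficient: P1 (BrandLoyalty <- CouponUse -> Conversion) has no collider blocking it and no conditioned non-collider, so it is open.
Try {CouponUse, EmailOpen}:
  P1: blocked at fork node CouponUse ∈ conditioning set.
  P2: blocked at fork node EmailOpen ∈ conditioning set.
{CouponUse, EmailOpen} contains no descendant of BrandLoyalty and blocks every backdoor path.
Every element of {CouponUse, EmailOpen} is needed (dropping CouponUse leaves P1 open; dropping EmailOpen leaves P2 open), so no proper subset is valid.
Among all size-2 subsets of the eligible variables, only {CouponUse, EmailOpen} blocks every backdoor path, so it is the unique smallest valid adjustment set.

{CouponUse, EmailOpen}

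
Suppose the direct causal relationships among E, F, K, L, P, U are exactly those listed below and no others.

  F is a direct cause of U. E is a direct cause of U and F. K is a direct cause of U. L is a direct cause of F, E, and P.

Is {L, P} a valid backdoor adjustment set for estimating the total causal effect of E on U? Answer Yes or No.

Yes

Backdoor paths from E to U (paths whose first edge points into E):
  P1: E <- L -> F -> U
Condition 1 (no descendant of E in the set): holds — descendants of E are {F, U}; none are in {L, P}.
Condition 2 (every backdoor path blocked by {L, P}):
  P1: blocked at fork node L ∈ conditioning set.
{L, P} satisfies the backdoor criterion.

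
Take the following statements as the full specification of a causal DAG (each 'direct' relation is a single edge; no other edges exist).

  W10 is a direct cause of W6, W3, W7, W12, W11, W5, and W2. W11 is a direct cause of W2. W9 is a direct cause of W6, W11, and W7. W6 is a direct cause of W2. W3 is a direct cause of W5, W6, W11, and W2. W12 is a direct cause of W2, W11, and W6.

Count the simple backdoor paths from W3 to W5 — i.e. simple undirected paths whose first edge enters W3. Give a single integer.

1

A backdoor path from W3 to W5 is any simple undirected path whose first edge points into W3 (i.e. leaves W3 via a parent).
Parents of W3: {W10}.
Enumerating:
  P1: W3 <- W10 -> W5
That exhausts the simple backdoor paths. Count: 1.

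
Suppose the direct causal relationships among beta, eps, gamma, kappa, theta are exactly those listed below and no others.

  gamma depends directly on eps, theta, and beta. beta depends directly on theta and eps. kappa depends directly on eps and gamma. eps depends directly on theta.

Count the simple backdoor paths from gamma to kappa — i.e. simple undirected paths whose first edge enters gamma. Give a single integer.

A backdoor path from gamma to kappa is any simple undirected path whose first edge points into gamma (i.e. leaves gamma via a parent).
Parents of gamma: {beta, eps, theta}.
Enumerating:
  P1: gamma <- theta -> eps -> kappa
  P2: gamma <- theta -> beta <- eps -> kappa
  P3: gamma <- eps -> kappa
  P4: gamma <- beta <- theta -> eps -> kappa
  P5: gamma <- beta <- eps -> kappa
That exhausts the simple backdoor paths. Count: 5.

5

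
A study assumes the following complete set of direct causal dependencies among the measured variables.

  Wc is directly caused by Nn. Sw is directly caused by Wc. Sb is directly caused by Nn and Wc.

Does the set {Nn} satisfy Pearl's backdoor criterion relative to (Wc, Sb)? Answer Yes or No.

Yes

Backdoor paths from Wc to Sb (paths whose first edge points into Wc):
  P1: Wc <- Nn -> Sb
Condition 1 (no descendant of Wc in the set): holds — descendants of Wc are {Sb, Sw}; none are in {Nn}.
Condition 2 (every backdoor path blocked by {Nn}):
  P1: blocked at fork node Nn ∈ conditioning set.
{Nn} satisfies the backdoor criterion.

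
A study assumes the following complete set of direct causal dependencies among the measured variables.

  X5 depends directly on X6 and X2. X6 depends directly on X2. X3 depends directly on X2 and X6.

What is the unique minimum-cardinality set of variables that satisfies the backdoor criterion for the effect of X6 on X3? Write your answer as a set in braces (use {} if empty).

Variables eligible for adjustment (non-descendants of X6, excluding X6 and X3): {X2}.
Backdoor paths from X6 to X3:
  P1: X6 <- X2 -> X3
The empty set is not sufficient: P1 (X6 <- X2 -> X3) has no collider blocking it and no conditioned non-collider, so it is open.
Try {X2}:
  P1: blocked at fork node X2 ∈ conditioning set.
{X2} contains no descendant of X6 and blocks every backdoor path.
{X2} is the unique smallest valid adjustment set.

{X2}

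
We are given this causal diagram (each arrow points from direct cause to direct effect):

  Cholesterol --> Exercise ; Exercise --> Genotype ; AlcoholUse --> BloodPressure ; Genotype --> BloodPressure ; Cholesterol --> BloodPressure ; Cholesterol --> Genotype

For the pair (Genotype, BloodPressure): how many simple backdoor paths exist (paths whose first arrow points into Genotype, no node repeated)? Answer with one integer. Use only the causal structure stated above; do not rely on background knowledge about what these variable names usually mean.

2

A backdoor path from Genotype to BloodPressure is any simple undirected path whose first edge points into Genotype (i.e. leaves Genotype via a parent).
Parents of Genotype: {Cholesterol, Exercise}.
Enumerating:
  P1: Genotype <- Cholesterol -> BloodPressure
  P2: Genotype <- Exercise <- Cholesterol -> BloodPressure
That exhausts the simple backdoor paths. Count: 2.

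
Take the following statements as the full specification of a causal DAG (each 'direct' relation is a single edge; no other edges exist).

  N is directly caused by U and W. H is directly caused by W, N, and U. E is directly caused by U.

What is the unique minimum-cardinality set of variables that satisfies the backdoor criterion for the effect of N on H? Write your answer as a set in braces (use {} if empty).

{U, W}

Variables eligible for adjustment (non-descendants of N, excluding N and H): {E, U, W}.
Backdoor paths from N to H:
  P1: N <- U -> H
  P2: N <- W -> H
The empty set is not sufficient: P1 (N <- U -> H) has no collider blocking it and no conditioned non-collider, so it is open.
Try {U, W}:
  P1: blocked at fork node U ∈ conditioning set.
  P2: blocked at fork node W ∈ conditioning set.
{U, W} contains no descendant of N and blocks every backdoor path.
Every element of {U, W} is needed (dropping U leaves P1 open; dropping W leaves P2 open), so no proper subset is valid.
Among all size-2 subsets of the eligible variables, only {U, W} blocks every backdoor path, so it is the unique smallest valid adjustment set.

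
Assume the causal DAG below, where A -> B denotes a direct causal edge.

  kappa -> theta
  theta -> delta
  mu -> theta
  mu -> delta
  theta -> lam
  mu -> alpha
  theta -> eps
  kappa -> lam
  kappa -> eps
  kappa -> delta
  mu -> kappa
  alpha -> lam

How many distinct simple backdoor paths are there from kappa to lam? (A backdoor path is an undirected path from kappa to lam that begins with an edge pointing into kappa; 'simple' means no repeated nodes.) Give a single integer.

A backdoor path from kappa to lam is any simple undirected path whose first edge points into kappa (i.e. leaves kappa via a parent).
Parents of kappa: {mu}.
Enumerating:
  P1: kappa <- mu -> alpha -> lam
  P2: kappa <- mu -> theta -> lam
  P3: kappa <- mu -> delta <- theta -> lam
That exhausts the simple backdoor paths. Count: 3.

3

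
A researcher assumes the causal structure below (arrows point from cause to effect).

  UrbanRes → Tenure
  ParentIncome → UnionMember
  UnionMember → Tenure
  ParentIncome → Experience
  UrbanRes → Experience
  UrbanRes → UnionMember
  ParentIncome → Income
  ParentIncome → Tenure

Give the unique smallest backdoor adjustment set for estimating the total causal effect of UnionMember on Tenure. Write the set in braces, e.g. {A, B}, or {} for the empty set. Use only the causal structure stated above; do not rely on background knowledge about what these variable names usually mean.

{ParentIncome, UrbanRes}

Variables eligible for adjustment (non-descendants of UnionMember, excluding UnionMember and Tenure): {Experience, Income, ParentIncome, UrbanRes}.
Backdoor paths from UnionMember to Tenure:
  P1: UnionMember <- UrbanRes -> Experience <- ParentIncome -> Tenure
  P2: UnionMember <- UrbanRes -> Tenure
  P3: UnionMember <- ParentIncome -> Experience <- UrbanRes -> Tenure
  P4: UnionMember <- ParentIncome -> Tenure
The empty set is not sufficient: P2 (UnionMember <- UrbanRes -> Tenure) has no collider blocking it and no conditioned non-collider, so it is open.
Try {ParentIncome, UrbanRes}:
  P1: blocked at fork node UrbanRes ∈ conditioning set.
  P2: blocked at fork node UrbanRes ∈ conditioning set.
  P3: blocked at fork node ParentIncome ∈ conditioning set.
  P4: blocked at fork node ParentIncome ∈ conditioning set.
{ParentIncome, UrbanRes} contains no descendant of UnionMember and blocks every backdoor path.
Every element of {ParentIncome, UrbanRes} is needed (dropping ParentIncome leaves P4 open; dropping UrbanRes leaves P2 open), so no proper subset is valid.
Among all size-2 subsets of the eligible variables, only {ParentIncome, UrbanRes} blocks every backdoor path, so it is the unique smallest valid adjustment set.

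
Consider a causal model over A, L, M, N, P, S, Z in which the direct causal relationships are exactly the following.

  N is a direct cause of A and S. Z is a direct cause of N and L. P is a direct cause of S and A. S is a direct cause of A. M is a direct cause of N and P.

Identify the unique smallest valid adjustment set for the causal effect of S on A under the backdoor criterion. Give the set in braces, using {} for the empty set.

{N, P}

Variables eligible for adjustment (non-descendants of S, excluding S and A): {L, M, N, P, Z}.
Backdoor paths from S to A:
  P1: S <- P <- M -> N -> A
  P2: S <- P -> A
  P3: S <- N <- M -> P -> A
  P4: S <- N -> A
The empty set is not sufficient: P1 (S <- P <- M -> N -> A) has no collider blocking it and no conditioned non-collider, so it is open.
Try {N, P}:
  P1: blocked at chain node P ∈ conditioning set.
  P2: blocked at fork node P ∈ conditioning set.
  P3: blocked at chain node N ∈ conditioning set.
  P4: blocked at fork node N ∈ conditioning set.
{N, P} contains no descendant of S and blocks every backdoor path.
Every element of {N, P} is needed (dropping N leaves P4 open; dropping P leaves P2 open), so no proper subset is valid.
Among all size-2 subsets of the eligible variables, only {N, P} blocks every backdoor path, so it is the unique smallest valid adjustment set.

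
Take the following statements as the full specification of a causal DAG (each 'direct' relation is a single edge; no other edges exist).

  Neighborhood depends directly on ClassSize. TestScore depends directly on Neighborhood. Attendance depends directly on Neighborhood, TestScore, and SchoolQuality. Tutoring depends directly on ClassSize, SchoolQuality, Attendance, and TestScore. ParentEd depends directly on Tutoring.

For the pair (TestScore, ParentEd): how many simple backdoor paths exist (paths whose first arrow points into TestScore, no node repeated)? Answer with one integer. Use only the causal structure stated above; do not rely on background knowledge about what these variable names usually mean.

A backdoor path from TestScore to ParentEd is any simple undirected path whose first edge points into TestScore (i.e. leaves TestScore via a parent).
Parents of TestScore: {Neighborhood}.
Enumerating:
  P1: TestScore <- Neighborhood <- ClassSize -> Tutoring -> ParentEd
  P2: TestScore <- Neighborhood -> Attendance <- SchoolQuality -> Tutoring -> ParentEd
  P3: TestScore <- Neighborhood -> Attendance -> Tutoring -> ParentEd
That exhausts the simple backdoor paths. Count: 3.

3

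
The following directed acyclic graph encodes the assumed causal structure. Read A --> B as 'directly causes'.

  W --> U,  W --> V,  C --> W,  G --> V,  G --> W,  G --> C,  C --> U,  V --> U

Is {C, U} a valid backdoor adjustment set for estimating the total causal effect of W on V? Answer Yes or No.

No

Backdoor paths from W to V (paths whose first edge points into W):
  P1: W <- G -> C -> U <- V
  P2: W <- G -> V
  P3: W <- C <- G -> V
  P4: W <- C -> U <- V
Condition 1 (no descendant of W in the set): FAILS — U is a descendant of W.
Condition 2 (every backdoor path blocked by {C, U}):
  P1: blocked at chain node C ∈ conditioning set.
  P2: open — no interior node is in the conditioning set.
  P3: blocked at chain node C ∈ conditioning set.
  P4: blocked at fork node C ∈ conditioning set.
{C, U} does not satisfy the backdoor criterion.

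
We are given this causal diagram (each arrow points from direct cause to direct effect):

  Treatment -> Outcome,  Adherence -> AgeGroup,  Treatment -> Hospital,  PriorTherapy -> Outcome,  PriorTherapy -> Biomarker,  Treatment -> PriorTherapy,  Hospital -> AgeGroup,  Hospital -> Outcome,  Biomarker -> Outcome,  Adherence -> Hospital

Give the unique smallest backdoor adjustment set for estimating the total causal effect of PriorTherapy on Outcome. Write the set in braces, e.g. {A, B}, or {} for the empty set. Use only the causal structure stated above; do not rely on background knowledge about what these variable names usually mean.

{Treatment}

Variables eligible for adjustment (non-descendants of PriorTherapy, excluding PriorTherapy and Outcome): {Adherence, AgeGroup, Hospital, Treatment}.
Backdoor paths from PriorTherapy to Outcome:
  P1: PriorTherapy <- Treatment -> Hospital -> Outcome
  P2: PriorTherapy <- Treatment -> Outcome
The empty set is not sufficient: P1 (PriorTherapy <- Treatment -> Hospital -> Outcome) has no collider blocking it and no conditioned non-collider, so it is open.
Try {Treatment}:
  P1: blocked at fork node Treatment ∈ conditioning set.
  P2: blocked at fork node Treatment ∈ conditioning set.
{Treatment} contains no descendant of PriorTherapy and blocks every backdoor path.
No other singleton works — e.g. {Adherence} leaves P1 open — so {Treatment} is the unique smallest valid adjustment set.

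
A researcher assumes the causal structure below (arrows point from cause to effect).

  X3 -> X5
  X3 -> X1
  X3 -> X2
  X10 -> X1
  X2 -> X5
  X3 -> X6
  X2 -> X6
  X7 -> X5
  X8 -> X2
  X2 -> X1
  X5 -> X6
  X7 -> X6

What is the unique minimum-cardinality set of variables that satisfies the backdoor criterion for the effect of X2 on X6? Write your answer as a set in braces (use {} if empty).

{X3}

Variables eligible for adjustment (non-descendants of X2, excluding X2 and X6): {X10, X3, X7, X8}.
Backdoor paths from X2 to X6:
  P1: X2 <- X3 -> X5 <- X7 -> X6
  P2: X2 <- X3 -> X5 -> X6
  P3: X2 <- X3 -> X6
The empty set is not sufficient: P2 (X2 <- X3 -> X5 -> X6) has no collider blocking it and no conditioned non-collider, so it is open.
Try {X3}:
  P1: blocked at fork node X3 ∈ conditioning set.
  P2: blocked at fork node X3 ∈ conditioning set.
  P3: blocked at fork node X3 ∈ conditioning set.
{X3} contains no descendant of X2 and blocks every backdoor path.
No other singleton works — e.g. {X8} leaves P2 open — so {X3} is the unique smallest valid adjustment set.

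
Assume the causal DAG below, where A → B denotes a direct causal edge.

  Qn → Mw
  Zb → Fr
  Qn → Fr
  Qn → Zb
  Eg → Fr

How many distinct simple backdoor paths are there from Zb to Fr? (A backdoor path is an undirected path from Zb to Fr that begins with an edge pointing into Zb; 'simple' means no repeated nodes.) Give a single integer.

A backdoor path from Zb to Fr is any simple undirected path whose first edge points into Zb (i.e. leaves Zb via a parent).
Parents of Zb: {Qn}.
Enumerating:
  P1: Zb <- Qn -> Fr
That exhausts the simple backdoor paths. Count: 1.

1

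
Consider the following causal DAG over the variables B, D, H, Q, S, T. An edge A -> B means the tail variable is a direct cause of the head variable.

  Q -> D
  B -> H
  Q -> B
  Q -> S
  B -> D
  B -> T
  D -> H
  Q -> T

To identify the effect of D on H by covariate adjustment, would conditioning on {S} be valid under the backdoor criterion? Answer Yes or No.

No

Backdoor paths from D to H (paths whose first edge points into D):
  P1: D <- Q -> B -> H
  P2: D <- Q -> T <- B -> H
  P3: D <- B -> H
Condition 1 (no descendant of D in the set): holds — descendants of D are {H}; none are in {S}.
Condition 2 (every backdoor path blocked by {S}):
  P1: open — no interior node is in the conditioning set.
  P2: blocked at collider T (neither it nor any descendant is in the conditioning set).
  P3: open — no interior node is in the conditioning set.
{S} does not satisfy the backdoor criterion.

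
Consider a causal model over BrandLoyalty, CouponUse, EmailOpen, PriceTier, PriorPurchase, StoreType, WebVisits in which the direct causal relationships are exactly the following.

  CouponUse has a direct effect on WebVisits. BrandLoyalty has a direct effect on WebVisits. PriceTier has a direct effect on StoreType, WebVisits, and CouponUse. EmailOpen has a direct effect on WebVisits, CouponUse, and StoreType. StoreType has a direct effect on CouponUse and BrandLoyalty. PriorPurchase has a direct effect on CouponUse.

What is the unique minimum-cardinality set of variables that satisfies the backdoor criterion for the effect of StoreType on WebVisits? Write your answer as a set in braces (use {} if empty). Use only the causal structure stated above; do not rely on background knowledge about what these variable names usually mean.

Variables eligible for adjustment (non-descendants of StoreType, excluding StoreType and WebVisits): {EmailOpen, PriceTier, PriorPurchase}.
Backdoor paths from StoreType to WebVisits:
  P1: StoreType <- EmailOpen -> CouponUse <- PriceTier -> WebVisits
  P2: StoreType <- EmailOpen -> CouponUse -> WebVisits
  P3: StoreType <- EmailOpen -> WebVisits
  P4: StoreType <- PriceTier -> CouponUse <- EmailOpen -> WebVisits
  P5: StoreType <- PriceTier -> CouponUse -> WebVisits
  P6: StoreType <- PriceTier -> WebVisits
The empty set is not sufficient: P2 (StoreType <- EmailOpen -> CouponUse -> WebVisits) has no collider blocking it and no conditioned non-collider, so it is open.
Try {EmailOpen, PriceTier}:
  P1: blocked at fork node EmailOpen ∈ conditioning set.
  P2: blocked at fork node EmailOpen ∈ conditioning set.
  P3: blocked at fork node EmailOpen ∈ conditioning set.
  P4: blocked at fork node PriceTier ∈ conditioning set.
  P5: blocked at fork node PriceTier ∈ conditioning set.
  P6: blocked at fork node PriceTier ∈ conditioning set.
{EmailOpen, PriceTier} contains no descendant of StoreType and blocks every backdoor path.
Every element of {EmailOpen, PriceTier} is needed (dropping EmailOpen leaves P2 open; dropping PriceTier leaves P5 open), so no proper subset is valid.
Among all size-2 subsets of the eligible variables, only {EmailOpen, PriceTier} blocks every backdoor path, so it is the unique smallest valid adjustment set.

{EmailOpen, PriceTier}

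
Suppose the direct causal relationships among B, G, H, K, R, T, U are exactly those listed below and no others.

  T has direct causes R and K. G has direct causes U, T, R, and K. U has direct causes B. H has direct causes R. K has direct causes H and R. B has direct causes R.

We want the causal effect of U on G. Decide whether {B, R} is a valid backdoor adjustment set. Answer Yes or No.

Yes

Backdoor paths from U to G (paths whose first edge points into U):
  P1: U <- B <- R -> H -> K -> T -> G
  P2: U <- B <- R -> H -> K -> G
  P3: U <- B <- R -> K -> T -> G
  P4: U <- B <- R -> K -> G
  P5: U <- B <- R -> T <- K -> G
  P6: U <- B <- R -> T -> G
  P7: U <- B <- R -> G
Condition 1 (no descendant of U in the set): holds — descendants of U are {G}; none are in {B, R}.
Condition 2 (every backdoor path blocked by {B, R}):
  P1: blocked at chain node B ∈ conditioning set.
  P2: blocked at chain node B ∈ conditioning set.
  P3: blocked at chain node B ∈ conditioning set.
  P4: blocked at chain node B ∈ conditioning set.
  P5: blocked at chain node B ∈ conditioning set.
  P6: blocked at chain node B ∈ conditioning set.
  P7: blocked at chain node B ∈ conditioning set.
{B, R} satisfies the backdoor criterion.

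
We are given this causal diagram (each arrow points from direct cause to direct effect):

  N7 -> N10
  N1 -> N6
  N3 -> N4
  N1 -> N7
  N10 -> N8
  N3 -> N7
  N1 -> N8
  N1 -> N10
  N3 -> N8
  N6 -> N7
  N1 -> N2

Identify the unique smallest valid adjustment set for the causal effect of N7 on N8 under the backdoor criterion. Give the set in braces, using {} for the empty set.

{N1, N3}

Variables eligible for adjustment (non-descendants of N7, excluding N7 and N8): {N1, N2, N3, N4, N6}.
Backdoor paths from N7 to N8:
  P1: N7 <- N3 -> N8
  P2: N7 <- N1 -> N10 -> N8
  P3: N7 <- N1 -> N8
  P4: N7 <- N6 <- N1 -> N10 -> N8
  P5: N7 <- N6 <- N1 -> N8
The empty set is not sufficient: P1 (N7 <- N3 -> N8) has no collider blocking it and no conditioned non-collider, so it is open.
Try {N1, N3}:
  P1: blocked at fork node N3 ∈ conditioning set.
  P2: blocked at fork node N1 ∈ conditioning set.
  P3: blocked at fork node N1 ∈ conditioning set.
  P4: blocked at fork node N1 ∈ conditioning set.
  P5: blocked at fork node N1 ∈ conditioning set.
{N1, N3} contains no descendant of N7 and blocks every backdoor path.
Every element of {N1, N3} is needed (dropping N1 leaves P2 open; dropping N3 leaves P1 open), so no proper subset is valid.
Among all size-2 subsets of the eligible variables, only {N1, N3} blocks every backdoor path, so it is the unique smallest valid adjustment set.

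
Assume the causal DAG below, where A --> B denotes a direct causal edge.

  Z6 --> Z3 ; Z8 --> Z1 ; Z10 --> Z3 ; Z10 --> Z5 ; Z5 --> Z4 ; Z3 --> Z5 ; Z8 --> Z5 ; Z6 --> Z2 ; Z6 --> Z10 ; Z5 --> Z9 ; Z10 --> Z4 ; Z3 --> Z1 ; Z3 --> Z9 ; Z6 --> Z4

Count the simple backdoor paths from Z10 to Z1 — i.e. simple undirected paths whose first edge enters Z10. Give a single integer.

A backdoor path from Z10 to Z1 is any simple undirected path whose first edge points into Z10 (i.e. leaves Z10 via a parent).
Parents of Z10: {Z6}.
Enumerating:
  P1: Z10 <- Z6 -> Z3 -> Z5 <- Z8 -> Z1
  P2: Z10 <- Z6 -> Z3 -> Z1
  P3: Z10 <- Z6 -> Z3 -> Z9 <- Z5 <- Z8 -> Z1
  P4: Z10 <- Z6 -> Z4 <- Z5 <- Z8 -> Z1
  P5: Z10 <- Z6 -> Z4 <- Z5 <- Z3 -> Z1
  P6: Z10 <- Z6 -> Z4 <- Z5 -> Z9 <- Z3 -> Z1
That exhausts the simple backdoor paths. Count: 6.

6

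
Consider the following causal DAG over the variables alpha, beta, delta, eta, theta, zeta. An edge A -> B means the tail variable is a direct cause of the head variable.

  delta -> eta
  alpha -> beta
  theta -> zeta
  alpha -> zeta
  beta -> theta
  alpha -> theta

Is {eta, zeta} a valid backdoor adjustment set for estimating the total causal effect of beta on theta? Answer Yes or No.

Backdoor paths from beta to theta (paths whose first edge points into beta):
  P1: beta <- alpha -> theta
  P2: beta <- alpha -> zeta <- theta
Condition 1 (no descendant of beta in the set): FAILS — zeta is a descendant of beta.
Condition 2 (every backdoor path blocked by {eta, zeta}):
  P1: open — no interior node is in the conditioning set.
  P2: open — collider(s) zeta are conditioned on (or have a conditioned descendant) and no non-collider on the path is in the set.
{eta, zeta} does not satisfy the backdoor criterion.

No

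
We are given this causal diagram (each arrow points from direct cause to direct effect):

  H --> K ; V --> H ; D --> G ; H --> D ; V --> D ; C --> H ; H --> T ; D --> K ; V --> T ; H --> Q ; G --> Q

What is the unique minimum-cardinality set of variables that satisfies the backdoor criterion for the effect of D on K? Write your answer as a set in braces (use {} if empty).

Variables eligible for adjustment (non-descendants of D, excluding D and K): {C, H, T, V}.
Backdoor paths from D to K:
  P1: D <- V -> H -> K
  P2: D <- V -> T <- H -> K
  P3: D <- H -> K
The empty set is not sufficient: P1 (D <- V -> H -> K) has no collider blocking it and no conditioned non-collider, so it is open.
Try {H}:
  P1: blocked at chain node H ∈ conditioning set.
  P2: blocked at collider T (neither it nor any descendant is in the conditioning set).
  P3: blocked at fork node H ∈ conditioning set.
{H} contains no descendant of D and blocks every backdoor path.
No other singleton works — e.g. {V} leaves P3 open — so {H} is the unique smallest valid adjustment set.

{H}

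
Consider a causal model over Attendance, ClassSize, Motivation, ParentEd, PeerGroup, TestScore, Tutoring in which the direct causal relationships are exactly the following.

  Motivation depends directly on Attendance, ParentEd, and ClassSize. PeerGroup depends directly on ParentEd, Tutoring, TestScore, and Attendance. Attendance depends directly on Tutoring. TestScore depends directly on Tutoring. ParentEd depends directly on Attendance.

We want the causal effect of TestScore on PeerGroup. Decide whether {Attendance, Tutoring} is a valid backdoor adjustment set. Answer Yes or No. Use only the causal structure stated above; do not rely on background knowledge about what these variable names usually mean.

Backdoor paths from TestScore to PeerGroup (paths whose first edge points into TestScore):
  P1: TestScore <- Tutoring -> Attendance -> ParentEd -> PeerGroup
  P2: TestScore <- Tutoring -> Attendance -> Motivation <- ParentEd -> PeerGroup
  P3: TestScore <- Tutoring -> Attendance -> PeerGroup
  P4: TestScore <- Tutoring -> PeerGroup
Condition 1 (no descendant of TestScore in the set): holds — descendants of TestScore are {PeerGroup}; none are in {Attendance, Tutoring}.
Condition 2 (every backdoor path blocked by {Attendance, Tutoring}):
  P1: blocked at fork node Tutoring ∈ conditioning set.
  P2: blocked at fork node Tutoring ∈ conditioning set.
  P3: blocked at fork node Tutoring ∈ conditioning set.
  P4: blocked at fork node Tutoring ∈ conditioning set.
{Attendance, Tutoring} satisfies the backdoor criterion.

Yes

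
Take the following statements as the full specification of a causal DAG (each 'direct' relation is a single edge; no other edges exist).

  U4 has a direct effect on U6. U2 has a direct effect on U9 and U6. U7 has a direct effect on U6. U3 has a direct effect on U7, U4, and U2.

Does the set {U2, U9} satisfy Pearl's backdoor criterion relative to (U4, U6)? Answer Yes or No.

No

Backdoor paths from U4 to U6 (paths whose first edge points into U4):
  P1: U4 <- U3 -> U2 -> U6
  P2: U4 <- U3 -> U7 -> U6
Condition 1 (no descendant of U4 in the set): holds — descendants of U4 are {U6}; none are in {U2, U9}.
Condition 2 (every backdoor path blocked by {U2, U9}):
  P1: blocked at chain node U2 ∈ conditioning set.
  P2: open — no interior node is in the conditioning set.
{U2, U9} does not satisfy the backdoor criterion.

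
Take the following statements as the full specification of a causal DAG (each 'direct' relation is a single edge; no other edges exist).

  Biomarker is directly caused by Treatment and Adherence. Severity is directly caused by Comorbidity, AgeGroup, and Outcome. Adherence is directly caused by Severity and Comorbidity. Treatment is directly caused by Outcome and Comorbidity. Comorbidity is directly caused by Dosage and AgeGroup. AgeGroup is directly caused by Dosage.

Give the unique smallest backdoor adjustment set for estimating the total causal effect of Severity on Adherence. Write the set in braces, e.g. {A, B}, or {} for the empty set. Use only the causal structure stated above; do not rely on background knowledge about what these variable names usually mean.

{Comorbidity}

Variables eligible for adjustment (non-descendants of Severity, excluding Severity and Adherence): {AgeGroup, Comorbidity, Dosage, Outcome, Treatment}.
Backdoor paths from Severity to Adherence:
  P1: Severity <- AgeGroup <- Dosage -> Comorbidity -> Treatment -> Biomarker <- Adherence
  P2: Severity <- AgeGroup <- Dosage -> Comorbidity -> Adherence
  P3: Severity <- AgeGroup -> Comorbidity -> Treatment -> Biomarker <- Adherence
  P4: Severity <- AgeGroup -> Comorbidity -> Adherence
  P5: Severity <- Outcome -> Treatment <- Comorbidity -> Adherence
  P6: Severity <- Outcome -> Treatment -> Biomarker <- Adherence
  P7: Severity <- Comorbidity -> Treatment -> Biomarker <- Adherence
  P8: Severity <- Comorbidity -> Adherence
The empty set is not sufficient: P2 (Severity <- AgeGroup <- Dosage -> Comorbidity -> Adherence) has no collider blocking it and no conditioned non-collider, so it is open.
Try {Comorbidity}:
  P1: blocked at chain node Comorbidity ∈ conditioning set.
  P2: blocked at chain node Comorbidity ∈ conditioning set.
  P3: blocked at chain node Comorbidity ∈ conditioning set.
  P4: blocked at chain node Comorbidity ∈ conditioning set.
  P5: blocked at collider Treatment (neither it nor any descendant is in the conditioning set).
  P6: blocked at collider Biomarker (neither it nor any descendant is in the conditioning set).
  P7: blocked at fork node Comorbidity ∈ conditioning set.
  P8: blocked at fork node Comorbidity ∈ conditioning set.
{Comorbidity} contains no descendant of Severity and blocks every backdoor path.
No other singleton works — e.g. {Dosage} leaves P4 open — so {Comorbidity} is the unique smallest valid adjustment set.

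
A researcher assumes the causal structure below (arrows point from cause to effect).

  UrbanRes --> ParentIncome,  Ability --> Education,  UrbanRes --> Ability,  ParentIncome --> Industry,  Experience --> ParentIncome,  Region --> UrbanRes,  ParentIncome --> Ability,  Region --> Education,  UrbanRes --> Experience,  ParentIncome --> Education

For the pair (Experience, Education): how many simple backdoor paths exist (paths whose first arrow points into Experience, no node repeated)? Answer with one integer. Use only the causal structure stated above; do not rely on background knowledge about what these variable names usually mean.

5

A backdoor path from Experience to Education is any simple undirected path whose first edge points into Experience (i.e. leaves Experience via a parent).
Parents of Experience: {UrbanRes}.
Enumerating:
  P1: Experience <- UrbanRes <- Region -> Education
  P2: Experience <- UrbanRes -> ParentIncome -> Ability -> Education
  P3: Experience <- UrbanRes -> ParentIncome -> Education
  P4: Experience <- UrbanRes -> Ability <- ParentIncome -> Education
  P5: Experience <- UrbanRes -> Ability -> Education
That exhausts the simple backdoor paths. Count: 5.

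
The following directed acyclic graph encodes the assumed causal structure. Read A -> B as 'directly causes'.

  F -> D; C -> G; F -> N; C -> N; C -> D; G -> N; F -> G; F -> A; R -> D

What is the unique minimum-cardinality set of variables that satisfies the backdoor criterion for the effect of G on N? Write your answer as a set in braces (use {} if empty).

{C, F}

Variables eligible for adjustment (non-descendants of G, excluding G and N): {A, C, D, F, R}.
Backdoor paths from G to N:
  P1: G <- C -> D <- F -> N
  P2: G <- C -> N
  P3: G <- F -> D <- C -> N
  P4: G <- F -> N
The empty set is not sufficient: P2 (G <- C -> N) has no collider blocking it and no conditioned non-collider, so it is open.
Try {C, F}:
  P1: blocked at fork node C ∈ conditioning set.
  P2: blocked at fork node C ∈ conditioning set.
  P3: blocked at fork node F ∈ conditioning set.
  P4: blocked at fork node F ∈ conditioning set.
{C, F} contains no descendant of G and blocks every backdoor path.
Every element of {C, F} is needed (dropping C leaves P2 open; dropping F leaves P4 open), so no proper subset is valid.
Among all size-2 subsets of the eligible variables, only {C, F} blocks every backdoor path, so it is the unique smallest valid adjustment set.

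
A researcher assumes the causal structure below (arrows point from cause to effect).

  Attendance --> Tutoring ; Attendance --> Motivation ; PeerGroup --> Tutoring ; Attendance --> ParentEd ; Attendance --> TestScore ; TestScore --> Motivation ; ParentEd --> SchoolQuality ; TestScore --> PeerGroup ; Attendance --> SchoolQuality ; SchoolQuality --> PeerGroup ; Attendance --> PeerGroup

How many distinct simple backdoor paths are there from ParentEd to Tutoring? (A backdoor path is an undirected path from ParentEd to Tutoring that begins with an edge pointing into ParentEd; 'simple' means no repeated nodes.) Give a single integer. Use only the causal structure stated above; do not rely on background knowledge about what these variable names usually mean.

5

A backdoor path from ParentEd to Tutoring is any simple undirected path whose first edge points into ParentEd (i.e. leaves ParentEd via a parent).
Parents of ParentEd: {Attendance}.
Enumerating:
  P1: ParentEd <- Attendance -> SchoolQuality -> PeerGroup -> Tutoring
  P2: ParentEd <- Attendance -> TestScore -> PeerGroup -> Tutoring
  P3: ParentEd <- Attendance -> Motivation <- TestScore -> PeerGroup -> Tutoring
  P4: ParentEd <- Attendance -> PeerGroup -> Tutoring
  P5: ParentEd <- Attendance -> Tutoring
That exhausts the simple backdoor paths. Count: 5.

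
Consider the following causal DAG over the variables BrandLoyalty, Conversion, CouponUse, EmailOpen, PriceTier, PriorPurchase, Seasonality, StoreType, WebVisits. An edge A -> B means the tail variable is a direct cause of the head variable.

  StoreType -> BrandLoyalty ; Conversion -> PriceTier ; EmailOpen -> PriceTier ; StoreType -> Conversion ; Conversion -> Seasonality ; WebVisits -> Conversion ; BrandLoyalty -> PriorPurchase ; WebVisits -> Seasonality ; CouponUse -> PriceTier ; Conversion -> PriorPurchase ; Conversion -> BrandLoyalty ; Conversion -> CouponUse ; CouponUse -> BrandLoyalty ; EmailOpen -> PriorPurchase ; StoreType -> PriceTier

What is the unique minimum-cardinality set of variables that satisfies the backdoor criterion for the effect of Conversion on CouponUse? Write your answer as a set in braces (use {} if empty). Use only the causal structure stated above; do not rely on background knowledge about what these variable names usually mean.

{}

Variables eligible for adjustment (non-descendants of Conversion, excluding Conversion and CouponUse): {EmailOpen, StoreType, WebVisits}.
Backdoor paths from Conversion to CouponUse:
  P1: Conversion <- StoreType -> PriceTier <- EmailOpen -> PriorPurchase <- BrandLoyalty <- CouponUse
  P2: Conversion <- StoreType -> PriceTier <- CouponUse
  P3: Conversion <- StoreType -> BrandLoyalty <- CouponUse
  P4: Conversion <- StoreType -> BrandLoyalty -> PriorPurchase <- EmailOpen -> PriceTier <- CouponUse
Each backdoor path contains an unconditioned collider, so every path is already blocked with the empty conditioning set:
  P1: blocked at collider PriceTier (neither it nor any descendant is in the conditioning set).
  P2: blocked at collider PriceTier (neither it nor any descendant is in the conditioning set).
  P3: blocked at collider BrandLoyalty (neither it nor any descendant is in the conditioning set).
  P4: blocked at collider PriorPurchase (neither it nor any descendant is in the conditioning set).
The empty set is therefore the unique smallest valid set.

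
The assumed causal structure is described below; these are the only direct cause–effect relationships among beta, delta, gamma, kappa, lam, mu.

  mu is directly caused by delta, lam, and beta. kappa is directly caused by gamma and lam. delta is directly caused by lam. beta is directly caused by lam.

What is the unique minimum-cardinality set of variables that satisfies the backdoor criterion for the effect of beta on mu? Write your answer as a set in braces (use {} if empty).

Variables eligible for adjustment (non-descendants of beta, excluding beta and mu): {delta, gamma, kappa, lam}.
Backdoor paths from beta to mu:
  P1: beta <- lam -> delta -> mu
  P2: beta <- lam -> mu
The empty set is not sufficient: P1 (beta <- lam -> delta -> mu) has no collider blocking it and no conditioned non-collider, so it is open.
Try {lam}:
  P1: blocked at fork node lam ∈ conditioning set.
  P2: blocked at fork node lam ∈ conditioning set.
{lam} contains no descendant of beta and blocks every backdoor path.
No other singleton works — e.g. {gamma} leaves P1 open — so {lam} is the unique smallest valid adjustment set.

{lam}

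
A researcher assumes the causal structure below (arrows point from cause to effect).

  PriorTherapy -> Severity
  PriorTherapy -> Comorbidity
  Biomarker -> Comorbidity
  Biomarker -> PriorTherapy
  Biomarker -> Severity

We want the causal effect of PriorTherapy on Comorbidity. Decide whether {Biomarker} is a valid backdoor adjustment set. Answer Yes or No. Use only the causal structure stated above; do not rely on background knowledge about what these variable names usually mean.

Backdoor paths from PriorTherapy to Comorbidity (paths whose first edge points into PriorTherapy):
  P1: PriorTherapy <- Biomarker -> Comorbidity
Condition 1 (no descendant of PriorTherapy in the set): holds — descendants of PriorTherapy are {Comorbidity, Severity}; none are in {Biomarker}.
Condition 2 (every backdoor path blocked by {Biomarker}):
  P1: blocked at fork node Biomarker ∈ conditioning set.
{Biomarker} satisfies the backdoor criterion.

Yes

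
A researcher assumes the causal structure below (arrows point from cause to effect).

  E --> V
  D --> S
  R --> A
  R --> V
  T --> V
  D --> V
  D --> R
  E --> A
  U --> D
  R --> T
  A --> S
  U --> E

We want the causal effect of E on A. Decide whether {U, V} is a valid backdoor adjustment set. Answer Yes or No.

No

Backdoor paths from E to A (paths whose first edge points into E):
  P1: E <- U -> D -> R -> A
  P2: E <- U -> D -> V <- R -> A
  P3: E <- U -> D -> V <- T <- R -> A
  P4: E <- U -> D -> S <- A
Condition 1 (no descendant of E in the set): FAILS — V is a descendant of E.
Condition 2 (every backdoor path blocked by {U, V}):
  P1: blocked at fork node U ∈ conditioning set.
  P2: blocked at fork node U ∈ conditioning set.
  P3: blocked at fork node U ∈ conditioning set.
  P4: blocked at fork node U ∈ conditioning set.
{U, V} does not satisfy the backdoor criterion.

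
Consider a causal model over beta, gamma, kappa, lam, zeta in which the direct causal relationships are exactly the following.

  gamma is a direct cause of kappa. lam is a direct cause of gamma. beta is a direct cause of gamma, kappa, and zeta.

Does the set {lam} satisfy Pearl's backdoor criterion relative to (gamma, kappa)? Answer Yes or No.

No

Backdoor paths from gamma to kappa (paths whose first edge points into gamma):
  P1: gamma <- beta -> kappa
Condition 1 (no descendant of gamma in the set): holds — descendants of gamma are {kappa}; none are in {lam}.
Condition 2 (every backdoor path blocked by {lam}):
  P1: open — no interior node is in the conditioning set.
{lam} does not satisfy the backdoor criterion.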